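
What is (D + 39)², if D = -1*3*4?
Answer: 729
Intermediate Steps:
D = -12 (D = -3*4 = -12)
(D + 39)² = (-12 + 39)² = 27² = 729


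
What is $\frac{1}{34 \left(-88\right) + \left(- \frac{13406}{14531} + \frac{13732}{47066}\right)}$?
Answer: $- \frac{341958023}{1023354118368} \approx -0.00033415$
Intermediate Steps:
$\frac{1}{34 \left(-88\right) + \left(- \frac{13406}{14531} + \frac{13732}{47066}\right)} = \frac{1}{-2992 + \left(\left(-13406\right) \frac{1}{14531} + 13732 \cdot \frac{1}{47066}\right)} = \frac{1}{-2992 + \left(- \frac{13406}{14531} + \frac{6866}{23533}\right)} = \frac{1}{-2992 - \frac{215713552}{341958023}} = \frac{1}{- \frac{1023354118368}{341958023}} = - \frac{341958023}{1023354118368}$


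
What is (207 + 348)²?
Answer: 308025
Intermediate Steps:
(207 + 348)² = 555² = 308025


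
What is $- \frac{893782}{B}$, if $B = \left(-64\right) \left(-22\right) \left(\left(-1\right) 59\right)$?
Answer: $\frac{446891}{41536} \approx 10.759$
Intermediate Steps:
$B = -83072$ ($B = 1408 \left(-59\right) = -83072$)
$- \frac{893782}{B} = - \frac{893782}{-83072} = \left(-893782\right) \left(- \frac{1}{83072}\right) = \frac{446891}{41536}$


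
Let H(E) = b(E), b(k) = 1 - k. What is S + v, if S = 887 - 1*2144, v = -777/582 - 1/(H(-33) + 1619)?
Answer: -403525595/320682 ≈ -1258.3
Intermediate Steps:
H(E) = 1 - E
v = -428321/320682 (v = -777/582 - 1/((1 - 1*(-33)) + 1619) = -777*1/582 - 1/((1 + 33) + 1619) = -259/194 - 1/(34 + 1619) = -259/194 - 1/1653 = -428321/320682 ≈ -1.3357)
S = -1257 (S = 887 - 2144 = -1257)
S + v = -1257 - 428321/320682 = -403525595/320682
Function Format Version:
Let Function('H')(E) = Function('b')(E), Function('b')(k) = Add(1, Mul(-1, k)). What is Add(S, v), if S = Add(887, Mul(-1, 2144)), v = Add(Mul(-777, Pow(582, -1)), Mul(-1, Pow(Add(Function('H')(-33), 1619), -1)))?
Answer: Rational(-403525595, 320682) ≈ -1258.3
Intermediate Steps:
Function('H')(E) = Add(1, Mul(-1, E))
v = Rational(-428321, 320682) (v = Add(Mul(-777, Pow(582, -1)), Mul(-1, Pow(Add(Add(1, Mul(-1, -33)), 1619), -1))) = Add(Mul(-777, Rational(1, 582)), Mul(-1, Pow(Add(Add(1, 33), 1619), -1))) = Add(Rational(-259, 194), Mul(-1, Pow(Add(34, 1619), -1))) = Add(Rational(-259, 194), Mul(-1, Pow(1653, -1))) = Add(Rational(-259, 194), Mul(-1, Rational(1, 1653))) = Add(Rational(-259, 194), Rational(-1, 1653)) = Rational(-428321, 320682) ≈ -1.3357)
S = -1257 (S = Add(887, -2144) = -1257)
Add(S, v) = Add(-1257, Rational(-428321, 320682)) = Rational(-403525595, 320682)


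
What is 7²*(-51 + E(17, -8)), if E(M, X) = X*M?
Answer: -9163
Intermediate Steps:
E(M, X) = M*X
7²*(-51 + E(17, -8)) = 7²*(-51 + 17*(-8)) = 49*(-51 - 136) = 49*(-187) = -9163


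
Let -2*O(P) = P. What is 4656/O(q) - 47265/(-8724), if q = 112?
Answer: -1582171/20356 ≈ -77.725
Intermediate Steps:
O(P) = -P/2
4656/O(q) - 47265/(-8724) = 4656/((-½*112)) - 47265/(-8724) = 4656/(-56) - 47265*(-1/8724) = 4656*(-1/56) + 15755/2908 = -582/7 + 15755/2908 = -1582171/20356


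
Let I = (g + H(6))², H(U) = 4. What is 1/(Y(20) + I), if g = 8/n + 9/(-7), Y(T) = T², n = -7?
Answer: 49/19721 ≈ 0.0024847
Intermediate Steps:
g = -17/7 (g = 8/(-7) + 9/(-7) = 8*(-⅐) + 9*(-⅐) = -8/7 - 9/7 = -17/7 ≈ -2.4286)
I = 121/49 (I = (-17/7 + 4)² = (11/7)² = 121/49 ≈ 2.4694)
1/(Y(20) + I) = 1/(20² + 121/49) = 1/(400 + 121/49) = 1/(19721/49) = 49/19721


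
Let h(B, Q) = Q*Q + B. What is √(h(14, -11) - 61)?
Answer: √74 ≈ 8.6023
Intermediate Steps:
h(B, Q) = B + Q² (h(B, Q) = Q² + B = B + Q²)
√(h(14, -11) - 61) = √((14 + (-11)²) - 61) = √((14 + 121) - 61) = √(135 - 61) = √74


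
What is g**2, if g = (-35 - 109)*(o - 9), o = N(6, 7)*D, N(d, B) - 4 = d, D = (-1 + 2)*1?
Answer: 20736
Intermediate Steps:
D = 1 (D = 1*1 = 1)
N(d, B) = 4 + d
o = 10 (o = (4 + 6)*1 = 10*1 = 10)
g = -144 (g = (-35 - 109)*(10 - 9) = -144*1 = -144)
g**2 = (-144)**2 = 20736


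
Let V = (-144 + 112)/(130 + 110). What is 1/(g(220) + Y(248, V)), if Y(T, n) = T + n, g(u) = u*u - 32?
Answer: 15/729238 ≈ 2.0569e-5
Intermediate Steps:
g(u) = -32 + u² (g(u) = u² - 32 = -32 + u²)
V = -2/15 (V = -32/240 = -32*1/240 = -2/15 ≈ -0.13333)
1/(g(220) + Y(248, V)) = 1/((-32 + 220²) + (248 - 2/15)) = 1/((-32 + 48400) + 3718/15) = 1/(48368 + 3718/15) = 1/(729238/15) = 15/729238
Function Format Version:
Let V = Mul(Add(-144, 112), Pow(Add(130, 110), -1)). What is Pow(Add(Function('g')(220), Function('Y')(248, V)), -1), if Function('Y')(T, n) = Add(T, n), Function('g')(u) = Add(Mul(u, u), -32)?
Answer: Rational(15, 729238) ≈ 2.0569e-5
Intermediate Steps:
Function('g')(u) = Add(-32, Pow(u, 2)) (Function('g')(u) = Add(Pow(u, 2), -32) = Add(-32, Pow(u, 2)))
V = Rational(-2, 15) (V = Mul(-32, Pow(240, -1)) = Mul(-32, Rational(1, 240)) = Rational(-2, 15) ≈ -0.13333)
Pow(Add(Function('g')(220), Function('Y')(248, V)), -1) = Pow(Add(Add(-32, Pow(220, 2)), Add(248, Rational(-2, 15))), -1) = Pow(Add(Add(-32, 48400), Rational(3718, 15)), -1) = Pow(Add(48368, Rational(3718, 15)), -1) = Pow(Rational(729238, 15), -1) = Rational(15, 729238)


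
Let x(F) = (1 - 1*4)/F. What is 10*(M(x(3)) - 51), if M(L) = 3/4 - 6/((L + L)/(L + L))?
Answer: -1125/2 ≈ -562.50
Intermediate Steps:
x(F) = -3/F (x(F) = (1 - 4)/F = -3/F)
M(L) = -21/4 (M(L) = 3*(¼) - 6/((2*L)/((2*L))) = ¾ - 6/((2*L)*(1/(2*L))) = ¾ - 6/1 = ¾ - 6*1 = ¾ - 6 = -21/4)
10*(M(x(3)) - 51) = 10*(-21/4 - 51) = 10*(-225/4) = -1125/2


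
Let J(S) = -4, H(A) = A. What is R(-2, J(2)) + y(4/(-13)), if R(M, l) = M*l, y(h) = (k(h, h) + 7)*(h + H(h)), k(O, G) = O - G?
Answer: 48/13 ≈ 3.6923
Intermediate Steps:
y(h) = 14*h (y(h) = ((h - h) + 7)*(h + h) = (0 + 7)*(2*h) = 7*(2*h) = 14*h)
R(-2, J(2)) + y(4/(-13)) = -2*(-4) + 14*(4/(-13)) = 8 + 14*(4*(-1/13)) = 8 + 14*(-4/13) = 8 - 56/13 = 48/13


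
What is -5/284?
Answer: -5/284 ≈ -0.017606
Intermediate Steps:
-5/284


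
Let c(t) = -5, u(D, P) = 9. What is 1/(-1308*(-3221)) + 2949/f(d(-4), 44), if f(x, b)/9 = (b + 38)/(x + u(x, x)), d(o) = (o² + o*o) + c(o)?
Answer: 24848675105/172735788 ≈ 143.85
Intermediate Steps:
d(o) = -5 + 2*o² (d(o) = (o² + o*o) - 5 = (o² + o²) - 5 = 2*o² - 5 = -5 + 2*o²)
f(x, b) = 9*(38 + b)/(9 + x) (f(x, b) = 9*((b + 38)/(x + 9)) = 9*((38 + b)/(9 + x)) = 9*(38 + b)/(9 + x))
1/(-1308*(-3221)) + 2949/f(d(-4), 44) = 1/(-1308*(-3221)) + 2949/((9*(38 + 44)/(9 + (-5 + 2*(-4)²)))) = -1/1308*(-1/3221) + 2949/((9*82/(9 + (-5 + 2*16)))) = 1/4213068 + 2949/((9*82/(9 + (-5 + 32)))) = 1/4213068 + 2949/((9*82/(9 + 27))) = 1/4213068 + 2949/((9*82/36)) = 1/4213068 + 2949/((9*(1/36)*82)) = 1/4213068 + 2949/(41/2) = 1/4213068 + 2949*(2/41) = 1/4213068 + 5898/41 = 24848675105/172735788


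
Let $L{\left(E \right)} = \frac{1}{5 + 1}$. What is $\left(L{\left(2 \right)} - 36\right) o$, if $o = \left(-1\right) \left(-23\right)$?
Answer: $- \frac{4945}{6} \approx -824.17$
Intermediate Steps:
$o = 23$
$L{\left(E \right)} = \frac{1}{6}$
$\left(L{\left(2 \right)} - 36\right) o = \left(\frac{1}{6} - 36\right) 23 = \left(- \frac{215}{6}\right) 23 = - \frac{4945}{6}$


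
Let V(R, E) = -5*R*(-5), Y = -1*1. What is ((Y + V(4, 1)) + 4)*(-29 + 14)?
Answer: -1545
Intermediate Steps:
Y = -1
V(R, E) = 25*R
((Y + V(4, 1)) + 4)*(-29 + 14) = ((-1 + 25*4) + 4)*(-29 + 14) = ((-1 + 100) + 4)*(-15) = (99 + 4)*(-15) = 103*(-15) = -1545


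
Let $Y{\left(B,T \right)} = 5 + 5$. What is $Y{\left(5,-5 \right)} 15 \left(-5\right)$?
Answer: $-750$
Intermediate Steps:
$Y{\left(B,T \right)} = 10$
$Y{\left(5,-5 \right)} 15 \left(-5\right) = 10 \cdot 15 \left(-5\right) = 150 \left(-5\right) = -750$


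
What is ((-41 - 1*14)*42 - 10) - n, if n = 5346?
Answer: -7666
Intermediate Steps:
((-41 - 1*14)*42 - 10) - n = ((-41 - 1*14)*42 - 10) - 1*5346 = ((-41 - 14)*42 - 10) - 5346 = (-55*42 - 10) - 5346 = (-2310 - 10) - 5346 = -2320 - 5346 = -7666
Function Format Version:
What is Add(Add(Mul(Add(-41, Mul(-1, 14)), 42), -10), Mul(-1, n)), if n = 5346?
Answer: -7666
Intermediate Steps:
Add(Add(Mul(Add(-41, Mul(-1, 14)), 42), -10), Mul(-1, n)) = Add(Add(Mul(Add(-41, Mul(-1, 14)), 42), -10), Mul(-1, 5346)) = Add(Add(Mul(Add(-41, -14), 42), -10), -5346) = Add(Add(Mul(-55, 42), -10), -5346) = Add(Add(-2310, -10), -5346) = Add(-2320, -5346) = -7666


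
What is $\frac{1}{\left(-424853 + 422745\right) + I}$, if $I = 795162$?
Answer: $\frac{1}{793054} \approx 1.2609 \cdot 10^{-6}$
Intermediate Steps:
$\frac{1}{\left(-424853 + 422745\right) + I} = \frac{1}{\left(-424853 + 422745\right) + 795162} = \frac{1}{-2108 + 795162} = \frac{1}{793054}$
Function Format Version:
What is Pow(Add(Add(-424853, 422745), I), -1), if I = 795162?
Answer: Rational(1, 793054) ≈ 1.2609e-6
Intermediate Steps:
Pow(Add(Add(-424853, 422745), I), -1) = Pow(Add(Add(-424853, 422745), 795162), -1) = Pow(Add(-2108, 795162), -1) = Pow(793054, -1) = Rational(1, 793054)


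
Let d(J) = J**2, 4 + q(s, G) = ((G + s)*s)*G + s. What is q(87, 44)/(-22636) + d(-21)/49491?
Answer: -2756919785/124475364 ≈ -22.148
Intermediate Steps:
q(s, G) = -4 + s + G*s*(G + s) (q(s, G) = -4 + (((G + s)*s)*G + s) = -4 + ((s*(G + s))*G + s) = -4 + (G*s*(G + s) + s) = -4 + (s + G*s*(G + s)) = -4 + s + G*s*(G + s))
q(87, 44)/(-22636) + d(-21)/49491 = (-4 + 87 + 44*87**2 + 87*44**2)/(-22636) + (-21)**2/49491 = (-4 + 87 + 44*7569 + 87*1936)*(-1/22636) + 441*(1/49491) = (-4 + 87 + 333036 + 168432)*(-1/22636) + 49/5499 = 501551*(-1/22636) + 49/5499 = -501551/22636 + 49/5499 = -2756919785/124475364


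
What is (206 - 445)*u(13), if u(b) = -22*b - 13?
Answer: 71461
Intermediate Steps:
u(b) = -13 - 22*b
(206 - 445)*u(13) = (206 - 445)*(-13 - 22*13) = -239*(-13 - 286) = -239*(-299) = 71461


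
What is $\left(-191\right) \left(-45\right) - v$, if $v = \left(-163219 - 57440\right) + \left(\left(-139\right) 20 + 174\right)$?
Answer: $231860$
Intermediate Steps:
$v = -223265$ ($v = -220659 + \left(-2780 + 174\right) = -220659 - 2606 = -223265$)
$\left(-191\right) \left(-45\right) - v = \left(-191\right) \left(-45\right) - -223265 = 8595 + 223265 = 231860$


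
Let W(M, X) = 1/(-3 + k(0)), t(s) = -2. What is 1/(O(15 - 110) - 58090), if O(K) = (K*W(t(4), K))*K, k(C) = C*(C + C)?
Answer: -3/183295 ≈ -1.6367e-5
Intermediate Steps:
k(C) = 2*C² (k(C) = C*(2*C) = 2*C²)
W(M, X) = -⅓ (W(M, X) = 1/(-3 + 2*0²) = 1/(-3 + 2*0) = 1/(-3 + 0) = 1/(-3) = -⅓)
O(K) = -K²/3 (O(K) = (K*(-⅓))*K = (-K/3)*K = -K²/3)
1/(O(15 - 110) - 58090) = 1/(-(15 - 110)²/3 - 58090) = 1/(-⅓*(-95)² - 58090) = 1/(-⅓*9025 - 58090) = 1/(-9025/3 - 58090) = 1/(-183295/3) = -3/183295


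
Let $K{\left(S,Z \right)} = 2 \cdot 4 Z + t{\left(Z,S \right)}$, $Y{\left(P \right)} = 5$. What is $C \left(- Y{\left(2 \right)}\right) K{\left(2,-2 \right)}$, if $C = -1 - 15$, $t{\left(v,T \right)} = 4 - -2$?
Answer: $-800$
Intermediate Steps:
$t{\left(v,T \right)} = 6$ ($t{\left(v,T \right)} = 4 + 2 = 6$)
$C = -16$ ($C = -1 - 15 = -16$)
$K{\left(S,Z \right)} = 6 + 8 Z$ ($K{\left(S,Z \right)} = 2 \cdot 4 Z + 6 = 8 Z + 6 = 6 + 8 Z$)
$C \left(- Y{\left(2 \right)}\right) K{\left(2,-2 \right)} = - 16 \left(\left(-1\right) 5\right) \left(6 + 8 \left(-2\right)\right) = \left(-16\right) \left(-5\right) \left(6 - 16\right) = 80 \left(-10\right) = -800$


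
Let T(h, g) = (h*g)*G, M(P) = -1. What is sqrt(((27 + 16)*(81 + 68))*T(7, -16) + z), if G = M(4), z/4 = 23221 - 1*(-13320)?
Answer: 6*sqrt(23993) ≈ 929.38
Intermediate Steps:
z = 146164 (z = 4*(23221 - 1*(-13320)) = 4*(23221 + 13320) = 4*36541 = 146164)
G = -1
T(h, g) = -g*h (T(h, g) = (h*g)*(-1) = (g*h)*(-1) = -g*h)
sqrt(((27 + 16)*(81 + 68))*T(7, -16) + z) = sqrt(((27 + 16)*(81 + 68))*(-1*(-16)*7) + 146164) = sqrt((43*149)*112 + 146164) = sqrt(6407*112 + 146164) = sqrt(717584 + 146164) = sqrt(863748) = 6*sqrt(23993)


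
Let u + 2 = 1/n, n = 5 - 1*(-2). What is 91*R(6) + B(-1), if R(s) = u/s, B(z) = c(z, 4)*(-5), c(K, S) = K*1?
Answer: -139/6 ≈ -23.167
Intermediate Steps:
n = 7 (n = 5 + 2 = 7)
c(K, S) = K
u = -13/7 (u = -2 + 1/7 = -13/7 ≈ -1.8571)
B(z) = -5*z (B(z) = z*(-5) = -5*z)
R(s) = -13/(7*s)
91*R(6) + B(-1) = 91*(-13/7/6) - 5*(-1) = 91*(-13/7*1/6) + 5 = 91*(-13/42) + 5 = -169/6 + 5 = -139/6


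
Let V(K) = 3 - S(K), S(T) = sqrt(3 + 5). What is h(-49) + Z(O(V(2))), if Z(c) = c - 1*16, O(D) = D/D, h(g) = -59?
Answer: -74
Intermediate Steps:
S(T) = 2*sqrt(2) (S(T) = sqrt(8) = 2*sqrt(2))
V(K) = 3 - 2*sqrt(2)
O(D) = 1
Z(c) = -16 + c (Z(c) = c - 16 = -16 + c)
h(-49) + Z(O(V(2))) = -59 + (-16 + 1) = -59 - 15 = -74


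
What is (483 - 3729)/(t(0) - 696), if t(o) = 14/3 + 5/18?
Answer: 58428/12439 ≈ 4.6972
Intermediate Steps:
t(o) = 89/18 (t(o) = 14*(1/3) + 5*(1/18) = 14/3 + 5/18 = 89/18)
(483 - 3729)/(t(0) - 696) = (483 - 3729)/(89/18 - 696) = -3246/(-12439/18) = -3246*(-18/12439) = 58428/12439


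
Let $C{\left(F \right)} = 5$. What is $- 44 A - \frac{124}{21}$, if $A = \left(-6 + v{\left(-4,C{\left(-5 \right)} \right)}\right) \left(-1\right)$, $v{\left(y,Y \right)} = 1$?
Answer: $- \frac{4744}{21} \approx -225.9$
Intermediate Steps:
$A = 5$ ($A = \left(-6 + 1\right) \left(-1\right) = \left(-5\right) \left(-1\right) = 5$)
$- 44 A - \frac{124}{21} = \left(-44\right) 5 - \frac{124}{21} = -220 - \frac{124}{21} = - \frac{4744}{21}$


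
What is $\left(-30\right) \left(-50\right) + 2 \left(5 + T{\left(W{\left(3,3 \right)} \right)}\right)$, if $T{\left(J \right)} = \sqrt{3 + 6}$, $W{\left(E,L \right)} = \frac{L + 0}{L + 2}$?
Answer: $1516$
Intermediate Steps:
$W{\left(E,L \right)} = \frac{L}{2 + L}$
$T{\left(J \right)} = 3$ ($T{\left(J \right)} = \sqrt{9} = 3$)
$\left(-30\right) \left(-50\right) + 2 \left(5 + T{\left(W{\left(3,3 \right)} \right)}\right) = \left(-30\right) \left(-50\right) + 2 \left(5 + 3\right) = 1500 + 2 \cdot 8 = 1500 + 16 = 1516$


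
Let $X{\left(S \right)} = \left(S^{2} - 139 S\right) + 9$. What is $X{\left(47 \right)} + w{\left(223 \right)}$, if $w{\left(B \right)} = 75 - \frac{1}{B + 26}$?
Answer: $- \frac{1055761}{249} \approx -4240.0$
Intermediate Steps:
$w{\left(B \right)} = 75 - \frac{1}{26 + B}$
$X{\left(S \right)} = 9 + S^{2} - 139 S$
$X{\left(47 \right)} + w{\left(223 \right)} = \left(9 + 47^{2} - 6533\right) + \frac{1949 + 75 \cdot 223}{26 + 223} = \left(9 + 2209 - 6533\right) + \frac{1949 + 16725}{249} = -4315 + \frac{1}{249} \cdot 18674 = -4315 + \frac{18674}{249} = - \frac{1055761}{249}$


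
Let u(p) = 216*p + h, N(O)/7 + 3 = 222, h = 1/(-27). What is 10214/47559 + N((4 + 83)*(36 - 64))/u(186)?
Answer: 13048161283/51589672809 ≈ 0.25292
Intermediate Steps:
h = -1/27 ≈ -0.037037
N(O) = 1533 (N(O) = -21 + 7*222 = -21 + 1554 = 1533)
u(p) = -1/27 + 216*p (u(p) = 216*p - 1/27 = -1/27 + 216*p)
10214/47559 + N((4 + 83)*(36 - 64))/u(186) = 10214/47559 + 1533/(-1/27 + 216*186) = 10214*(1/47559) + 1533/(-1/27 + 40176) = 10214/47559 + 1533/(1084751/27) = 10214/47559 + 1533*(27/1084751) = 10214/47559 + 41391/1084751 = 13048161283/51589672809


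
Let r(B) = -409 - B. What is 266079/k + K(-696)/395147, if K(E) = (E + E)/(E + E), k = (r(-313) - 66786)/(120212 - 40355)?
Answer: -2798730141137153/8809407218 ≈ -3.1770e+5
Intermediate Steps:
k = -22294/26619 (k = ((-409 - 1*(-313)) - 66786)/(120212 - 40355) = ((-409 + 313) - 66786)/79857 = (-96 - 66786)*(1/79857) = -66882*1/79857 = -22294/26619 ≈ -0.83752)
K(E) = 1 (K(E) = (2*E)/((2*E)) = (2*E)*(1/(2*E)) = 1)
266079/k + K(-696)/395147 = 266079/(-22294/26619) + 1/395147 = 266079*(-26619/22294) + 1*(1/395147) = -7082756901/22294 + 1/395147 = -2798730141137153/8809407218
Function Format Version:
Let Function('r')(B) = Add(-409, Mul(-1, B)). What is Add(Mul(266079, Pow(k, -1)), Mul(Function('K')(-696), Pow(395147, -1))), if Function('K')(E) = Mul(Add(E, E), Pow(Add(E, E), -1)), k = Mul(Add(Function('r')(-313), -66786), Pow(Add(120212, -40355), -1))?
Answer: Rational(-2798730141137153, 8809407218) ≈ -3.1770e+5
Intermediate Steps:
k = Rational(-22294, 26619) (k = Mul(Add(Add(-409, Mul(-1, -313)), -66786), Pow(Add(120212, -40355), -1)) = Mul(Add(Add(-409, 313), -66786), Pow(79857, -1)) = Mul(Add(-96, -66786), Rational(1, 79857)) = Mul(-66882, Rational(1, 79857)) = Rational(-22294, 26619) ≈ -0.83752)
Function('K')(E) = 1 (Function('K')(E) = Mul(Mul(2, E), Pow(Mul(2, E), -1)) = Mul(Mul(2, E), Mul(Rational(1, 2), Pow(E, -1))) = 1)
Add(Mul(266079, Pow(k, -1)), Mul(Function('K')(-696), Pow(395147, -1))) = Add(Mul(266079, Pow(Rational(-22294, 26619), -1)), Mul(1, Pow(395147, -1))) = Add(Mul(266079, Rational(-26619, 22294)), Mul(1, Rational(1, 395147))) = Add(Rational(-7082756901, 22294), Rational(1, 395147)) = Rational(-2798730141137153, 8809407218)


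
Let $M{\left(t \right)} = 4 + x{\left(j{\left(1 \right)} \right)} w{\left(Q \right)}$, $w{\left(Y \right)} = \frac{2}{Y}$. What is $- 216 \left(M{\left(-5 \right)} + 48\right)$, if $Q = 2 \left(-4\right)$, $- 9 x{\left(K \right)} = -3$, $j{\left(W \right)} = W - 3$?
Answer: $-11214$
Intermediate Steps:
$j{\left(W \right)} = -3 + W$ ($j{\left(W \right)} = W - 3 = -3 + W$)
$x{\left(K \right)} = \frac{1}{3}$ ($x{\left(K \right)} = \left(- \frac{1}{9}\right) \left(-3\right) = \frac{1}{3}$)
$Q = -8$
$M{\left(t \right)} = \frac{47}{12}$ ($M{\left(t \right)} = 4 + \frac{2 \frac{1}{-8}}{3} = 4 + \frac{2 \left(- \frac{1}{8}\right)}{3} = 4 + \frac{1}{3} \left(- \frac{1}{4}\right) = 4 - \frac{1}{12} = \frac{47}{12}$)
$- 216 \left(M{\left(-5 \right)} + 48\right) = - 216 \left(\frac{47}{12} + 48\right) = \left(-216\right) \frac{623}{12} = -11214$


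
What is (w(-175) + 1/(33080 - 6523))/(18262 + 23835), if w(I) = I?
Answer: -4647474/1117970029 ≈ -0.0041571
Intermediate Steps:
(w(-175) + 1/(33080 - 6523))/(18262 + 23835) = (-175 + 1/(33080 - 6523))/(18262 + 23835) = (-175 + 1/26557)/42097 = (-175 + 1/26557)*(1/42097) = -4647474/26557*1/42097 = -4647474/1117970029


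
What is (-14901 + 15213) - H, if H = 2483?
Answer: -2171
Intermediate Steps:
(-14901 + 15213) - H = (-14901 + 15213) - 1*2483 = 312 - 2483 = -2171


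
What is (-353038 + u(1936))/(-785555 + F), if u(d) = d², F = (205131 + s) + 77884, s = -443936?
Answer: -565843/157746 ≈ -3.5871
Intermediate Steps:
F = -160921 (F = (205131 - 443936) + 77884 = -238805 + 77884 = -160921)
(-353038 + u(1936))/(-785555 + F) = (-353038 + 1936²)/(-785555 - 160921) = (-353038 + 3748096)/(-946476) = 3395058*(-1/946476) = -565843/157746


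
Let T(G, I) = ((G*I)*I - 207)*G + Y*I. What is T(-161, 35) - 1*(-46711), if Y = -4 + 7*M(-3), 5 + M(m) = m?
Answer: 31831163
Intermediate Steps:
M(m) = -5 + m
Y = -60 (Y = -4 + 7*(-5 - 3) = -4 + 7*(-8) = -4 - 56 = -60)
T(G, I) = -60*I + G*(-207 + G*I²) (T(G, I) = ((G*I)*I - 207)*G - 60*I = (G*I² - 207)*G - 60*I = (-207 + G*I²)*G - 60*I = G*(-207 + G*I²) - 60*I = -60*I + G*(-207 + G*I²))
T(-161, 35) - 1*(-46711) = (-207*(-161) - 60*35 + (-161)²*35²) - 1*(-46711) = (33327 - 2100 + 25921*1225) + 46711 = (33327 - 2100 + 31753225) + 46711 = 31784452 + 46711 = 31831163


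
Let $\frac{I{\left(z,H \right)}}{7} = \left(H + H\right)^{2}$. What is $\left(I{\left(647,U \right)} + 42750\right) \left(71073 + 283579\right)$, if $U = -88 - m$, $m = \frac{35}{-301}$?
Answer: $\frac{169845785702296}{1849} \approx 9.1858 \cdot 10^{10}$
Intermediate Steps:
$m = - \frac{5}{43}$ ($m = 35 \left(- \frac{1}{301}\right) = - \frac{5}{43} \approx -0.11628$)
$U = - \frac{3779}{43}$ ($U = -88 - - \frac{5}{43} = -88 + \frac{5}{43} = - \frac{3779}{43} \approx -87.884$)
$I{\left(z,H \right)} = 28 H^{2}$ ($I{\left(z,H \right)} = 7 \left(H + H\right)^{2} = 7 \left(2 H\right)^{2} = 7 \cdot 4 H^{2} = 28 H^{2}$)
$\left(I{\left(647,U \right)} + 42750\right) \left(71073 + 283579\right) = \left(28 \left(- \frac{3779}{43}\right)^{2} + 42750\right) \left(71073 + 283579\right) = \left(28 \cdot \frac{14280841}{1849} + 42750\right) 354652 = \left(\frac{399863548}{1849} + 42750\right) 354652 = \frac{478908298}{1849} \cdot 354652 = \frac{169845785702296}{1849}$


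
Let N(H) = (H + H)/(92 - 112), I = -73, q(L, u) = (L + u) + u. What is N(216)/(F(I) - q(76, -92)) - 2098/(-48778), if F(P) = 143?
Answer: -1317517/30608195 ≈ -0.043045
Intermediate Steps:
q(L, u) = L + 2*u
N(H) = -H/10 (N(H) = (2*H)/(-20) = (2*H)*(-1/20) = -H/10)
N(216)/(F(I) - q(76, -92)) - 2098/(-48778) = (-1/10*216)/(143 - (76 + 2*(-92))) - 2098/(-48778) = -108/(5*(143 - (76 - 184))) - 2098*(-1/48778) = -108/(5*(143 - 1*(-108))) + 1049/24389 = -108/(5*(143 + 108)) + 1049/24389 = -108/5/251 + 1049/24389 = -108/5*1/251 + 1049/24389 = -108/1255 + 1049/24389 = -1317517/30608195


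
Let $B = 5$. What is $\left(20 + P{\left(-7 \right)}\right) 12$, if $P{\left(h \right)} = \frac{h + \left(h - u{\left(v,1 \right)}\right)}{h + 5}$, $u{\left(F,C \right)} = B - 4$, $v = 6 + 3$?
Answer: $330$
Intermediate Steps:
$v = 9$
$u{\left(F,C \right)} = 1$ ($u{\left(F,C \right)} = 5 - 4 = 1$)
$P{\left(h \right)} = \frac{-1 + 2 h}{5 + h}$ ($P{\left(h \right)} = \frac{h + \left(h - 1\right)}{h + 5} = \frac{h + \left(h - 1\right)}{5 + h} = \frac{h + \left(-1 + h\right)}{5 + h} = \frac{-1 + 2 h}{5 + h}$)
$\left(20 + P{\left(-7 \right)}\right) 12 = \left(20 + \frac{-1 + 2 \left(-7\right)}{5 - 7}\right) 12 = \left(20 + \frac{-1 - 14}{-2}\right) 12 = \left(20 - - \frac{15}{2}\right) 12 = \left(20 + \frac{15}{2}\right) 12 = \frac{55}{2} \cdot 12 = 330$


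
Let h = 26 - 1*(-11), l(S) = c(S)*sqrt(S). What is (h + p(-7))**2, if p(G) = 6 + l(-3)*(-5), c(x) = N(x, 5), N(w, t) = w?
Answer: 1174 + 1290*I*sqrt(3) ≈ 1174.0 + 2234.3*I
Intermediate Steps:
c(x) = x
l(S) = S**(3/2) (l(S) = S*sqrt(S) = S**(3/2))
h = 37 (h = 26 + 11 = 37)
p(G) = 6 + 15*I*sqrt(3) (p(G) = 6 + (-3)**(3/2)*(-5) = 6 - 3*I*sqrt(3)*(-5) = 6 + 15*I*sqrt(3))
(h + p(-7))**2 = (37 + (6 + 15*I*sqrt(3)))**2 = (43 + 15*I*sqrt(3))**2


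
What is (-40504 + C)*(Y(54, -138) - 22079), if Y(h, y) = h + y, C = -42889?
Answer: 1848239059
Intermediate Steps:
(-40504 + C)*(Y(54, -138) - 22079) = (-40504 - 42889)*((54 - 138) - 22079) = -83393*(-84 - 22079) = -83393*(-22163) = 1848239059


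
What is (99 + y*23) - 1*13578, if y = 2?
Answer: -13433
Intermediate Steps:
(99 + y*23) - 1*13578 = (99 + 2*23) - 1*13578 = (99 + 46) - 13578 = 145 - 13578 = -13433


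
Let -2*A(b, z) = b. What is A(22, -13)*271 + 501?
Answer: -2480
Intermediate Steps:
A(b, z) = -b/2
A(22, -13)*271 + 501 = -1/2*22*271 + 501 = -11*271 + 501 = -2981 + 501 = -2480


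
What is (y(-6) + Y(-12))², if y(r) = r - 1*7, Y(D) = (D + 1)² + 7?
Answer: 13225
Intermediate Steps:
Y(D) = 7 + (1 + D)² (Y(D) = (1 + D)² + 7 = 7 + (1 + D)²)
y(r) = -7 + r (y(r) = r - 7 = -7 + r)
(y(-6) + Y(-12))² = ((-7 - 6) + (7 + (1 - 12)²))² = (-13 + (7 + (-11)²))² = (-13 + (7 + 121))² = (-13 + 128)² = 115² = 13225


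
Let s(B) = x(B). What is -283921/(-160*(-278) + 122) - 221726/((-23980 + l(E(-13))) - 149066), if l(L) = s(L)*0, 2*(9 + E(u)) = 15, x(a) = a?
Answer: -19620985157/3859098846 ≈ -5.0843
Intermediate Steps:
E(u) = -3/2 (E(u) = -9 + (½)*15 = -9 + 15/2 = -3/2)
s(B) = B
l(L) = 0 (l(L) = L*0 = 0)
-283921/(-160*(-278) + 122) - 221726/((-23980 + l(E(-13))) - 149066) = -283921/(-160*(-278) + 122) - 221726/((-23980 + 0) - 149066) = -283921/(44480 + 122) - 221726/(-23980 - 149066) = -283921/44602 - 221726/(-173046) = -283921*1/44602 - 221726*(-1/173046) = -283921/44602 + 110863/86523 = -19620985157/3859098846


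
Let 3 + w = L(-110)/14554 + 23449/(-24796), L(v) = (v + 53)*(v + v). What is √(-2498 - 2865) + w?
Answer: -29288891/9496868 + I*√5363 ≈ -3.0841 + 73.233*I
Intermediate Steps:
L(v) = 2*v*(53 + v) (L(v) = (53 + v)*(2*v) = 2*v*(53 + v))
w = -29288891/9496868 (w = -3 + ((2*(-110)*(53 - 110))/14554 + 23449/(-24796)) = -3 + ((2*(-110)*(-57))*(1/14554) + 23449*(-1/24796)) = -3 + (12540*(1/14554) - 23449/24796) = -3 + (330/383 - 23449/24796) = -3 - 798287/9496868 = -29288891/9496868 ≈ -3.0841)
√(-2498 - 2865) + w = √(-2498 - 2865) - 29288891/9496868 = √(-5363) - 29288891/9496868 = I*√5363 - 29288891/9496868 = -29288891/9496868 + I*√5363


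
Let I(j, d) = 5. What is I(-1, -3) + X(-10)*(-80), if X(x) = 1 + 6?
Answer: -555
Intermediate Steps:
X(x) = 7
I(-1, -3) + X(-10)*(-80) = 5 + 7*(-80) = 5 - 560 = -555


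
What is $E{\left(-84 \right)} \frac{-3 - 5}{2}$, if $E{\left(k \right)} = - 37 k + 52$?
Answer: $-12640$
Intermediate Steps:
$E{\left(k \right)} = 52 - 37 k$
$E{\left(-84 \right)} \frac{-3 - 5}{2} = \left(52 - -3108\right) \frac{-3 - 5}{2} = \left(52 + 3108\right) \left(-3 - 5\right) \frac{1}{2} = 3160 \left(\left(-8\right) \frac{1}{2}\right) = 3160 \left(-4\right) = -12640$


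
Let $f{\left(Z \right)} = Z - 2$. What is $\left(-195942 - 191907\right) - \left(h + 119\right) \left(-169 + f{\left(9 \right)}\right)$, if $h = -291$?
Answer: $-415713$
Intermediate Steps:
$f{\left(Z \right)} = -2 + Z$ ($f{\left(Z \right)} = Z - 2 = -2 + Z$)
$\left(-195942 - 191907\right) - \left(h + 119\right) \left(-169 + f{\left(9 \right)}\right) = \left(-195942 - 191907\right) - \left(-291 + 119\right) \left(-169 + \left(-2 + 9\right)\right) = -387849 - - 172 \left(-169 + 7\right) = -387849 - \left(-172\right) \left(-162\right) = -387849 - 27864 = -415713$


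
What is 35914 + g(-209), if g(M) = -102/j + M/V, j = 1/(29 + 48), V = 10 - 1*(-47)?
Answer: 84169/3 ≈ 28056.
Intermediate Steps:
V = 57 (V = 10 + 47 = 57)
j = 1/77 ≈ 0.012987
g(M) = -7854 + M/57 (g(M) = -102/1/77 + M/57 = -102*77 + M*(1/57) = -7854 + M/57)
35914 + g(-209) = 35914 + (-7854 + (1/57)*(-209)) = 35914 + (-7854 - 11/3) = 35914 - 23573/3 = 84169/3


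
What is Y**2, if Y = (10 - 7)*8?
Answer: 576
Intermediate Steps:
Y = 24 (Y = 3*8 = 24)
Y**2 = 24**2 = 576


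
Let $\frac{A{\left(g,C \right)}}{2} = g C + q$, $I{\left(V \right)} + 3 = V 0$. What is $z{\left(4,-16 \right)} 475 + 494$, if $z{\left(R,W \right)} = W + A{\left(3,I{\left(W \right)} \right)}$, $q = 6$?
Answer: $-9956$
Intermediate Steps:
$I{\left(V \right)} = -3$ ($I{\left(V \right)} = -3 + V 0 = -3 + 0 = -3$)
$A{\left(g,C \right)} = 12 + 2 C g$ ($A{\left(g,C \right)} = 2 \left(g C + 6\right) = 2 \left(C g + 6\right) = 2 \left(6 + C g\right) = 12 + 2 C g$)
$z{\left(R,W \right)} = -6 + W$ ($z{\left(R,W \right)} = W + \left(12 + 2 \left(-3\right) 3\right) = W + \left(12 - 18\right) = W - 6 = -6 + W$)
$z{\left(4,-16 \right)} 475 + 494 = \left(-6 - 16\right) 475 + 494 = \left(-22\right) 475 + 494 = -10450 + 494 = -9956$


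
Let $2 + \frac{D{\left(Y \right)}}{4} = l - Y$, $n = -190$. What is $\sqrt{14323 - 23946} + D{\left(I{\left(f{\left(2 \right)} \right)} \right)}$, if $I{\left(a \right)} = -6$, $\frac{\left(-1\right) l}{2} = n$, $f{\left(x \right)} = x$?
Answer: $1536 + i \sqrt{9623} \approx 1536.0 + 98.097 i$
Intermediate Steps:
$l = 380$ ($l = \left(-2\right) \left(-190\right) = 380$)
$D{\left(Y \right)} = 1512 - 4 Y$ ($D{\left(Y \right)} = -8 + 4 \left(380 - Y\right) = -8 - \left(-1520 + 4 Y\right) = 1512 - 4 Y$)
$\sqrt{14323 - 23946} + D{\left(I{\left(f{\left(2 \right)} \right)} \right)} = \sqrt{14323 - 23946} + \left(1512 - -24\right) = \sqrt{-9623} + \left(1512 + 24\right) = i \sqrt{9623} + 1536 = 1536 + i \sqrt{9623}$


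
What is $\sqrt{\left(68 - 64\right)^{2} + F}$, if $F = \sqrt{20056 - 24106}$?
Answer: $\sqrt{16 + 45 i \sqrt{2}} \approx 6.3883 + 4.981 i$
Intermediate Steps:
$F = 45 i \sqrt{2}$ ($F = \sqrt{-4050} = 45 i \sqrt{2} \approx 63.64 i$)
$\sqrt{\left(68 - 64\right)^{2} + F} = \sqrt{\left(68 - 64\right)^{2} + 45 i \sqrt{2}} = \sqrt{4^{2} + 45 i \sqrt{2}} = \sqrt{16 + 45 i \sqrt{2}}$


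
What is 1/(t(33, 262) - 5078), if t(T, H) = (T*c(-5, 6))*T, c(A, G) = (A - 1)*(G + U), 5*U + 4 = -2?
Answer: -5/182206 ≈ -2.7441e-5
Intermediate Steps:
U = -6/5 (U = -⅘ + (⅕)*(-2) = -⅘ - ⅖ = -6/5 ≈ -1.2000)
c(A, G) = (-1 + A)*(-6/5 + G) (c(A, G) = (A - 1)*(G - 6/5) = (-1 + A)*(-6/5 + G))
t(T, H) = -144*T²/5 (t(T, H) = (T*(6/5 - 1*6 - 6/5*(-5) - 5*6))*T = (T*(6/5 - 6 + 6 - 30))*T = (T*(-144/5))*T = (-144*T/5)*T = -144*T²/5)
1/(t(33, 262) - 5078) = 1/(-144/5*33² - 5078) = 1/(-144/5*1089 - 5078) = 1/(-156816/5 - 5078) = 1/(-182206/5) = -5/182206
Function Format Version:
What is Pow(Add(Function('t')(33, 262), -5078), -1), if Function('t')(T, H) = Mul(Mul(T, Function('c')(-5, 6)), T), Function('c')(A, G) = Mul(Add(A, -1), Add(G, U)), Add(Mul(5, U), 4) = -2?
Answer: Rational(-5, 182206) ≈ -2.7441e-5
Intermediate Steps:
U = Rational(-6, 5) (U = Add(Rational(-4, 5), Mul(Rational(1, 5), -2)) = Add(Rational(-4, 5), Rational(-2, 5)) = Rational(-6, 5) ≈ -1.2000)
Function('c')(A, G) = Mul(Add(-1, A), Add(Rational(-6, 5), G)) (Function('c')(A, G) = Mul(Add(A, -1), Add(G, Rational(-6, 5))) = Mul(Add(-1, A), Add(Rational(-6, 5), G)))
Function('t')(T, H) = Mul(Rational(-144, 5), Pow(T, 2)) (Function('t')(T, H) = Mul(Mul(T, Add(Rational(6, 5), Mul(-1, 6), Mul(Rational(-6, 5), -5), Mul(-5, 6))), T) = Mul(Mul(T, Add(Rational(6, 5), -6, 6, -30)), T) = Mul(Mul(T, Rational(-144, 5)), T) = Mul(Mul(Rational(-144, 5), T), T) = Mul(Rational(-144, 5), Pow(T, 2)))
Pow(Add(Function('t')(33, 262), -5078), -1) = Pow(Add(Mul(Rational(-144, 5), Pow(33, 2)), -5078), -1) = Pow(Add(Mul(Rational(-144, 5), 1089), -5078), -1) = Pow(Add(Rational(-156816, 5), -5078), -1) = Pow(Rational(-182206, 5), -1) = Rational(-5, 182206)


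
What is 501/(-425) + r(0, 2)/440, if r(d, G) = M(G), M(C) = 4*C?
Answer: -5426/4675 ≈ -1.1606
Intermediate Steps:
r(d, G) = 4*G
501/(-425) + r(0, 2)/440 = 501/(-425) + (4*2)/440 = 501*(-1/425) + 8*(1/440) = -501/425 + 1/55 = -5426/4675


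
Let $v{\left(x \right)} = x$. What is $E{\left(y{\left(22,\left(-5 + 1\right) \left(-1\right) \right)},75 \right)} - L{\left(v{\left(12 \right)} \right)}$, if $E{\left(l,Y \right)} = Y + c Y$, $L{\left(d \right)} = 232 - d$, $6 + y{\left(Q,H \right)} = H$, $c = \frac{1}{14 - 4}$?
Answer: $- \frac{275}{2} \approx -137.5$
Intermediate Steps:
$c = \frac{1}{10} \approx 0.1$
$y{\left(Q,H \right)} = -6 + H$
$E{\left(l,Y \right)} = \frac{11 Y}{10}$ ($E{\left(l,Y \right)} = Y + \frac{Y}{10} = \frac{11 Y}{10}$)
$E{\left(y{\left(22,\left(-5 + 1\right) \left(-1\right) \right)},75 \right)} - L{\left(v{\left(12 \right)} \right)} = \frac{11}{10} \cdot 75 - \left(232 - 12\right) = \frac{165}{2} - \left(232 - 12\right) = \frac{165}{2} - 220 = - \frac{275}{2}$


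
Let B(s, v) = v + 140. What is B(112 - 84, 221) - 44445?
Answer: -44084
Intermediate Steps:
B(s, v) = 140 + v
B(112 - 84, 221) - 44445 = (140 + 221) - 44445 = 361 - 44445 = -44084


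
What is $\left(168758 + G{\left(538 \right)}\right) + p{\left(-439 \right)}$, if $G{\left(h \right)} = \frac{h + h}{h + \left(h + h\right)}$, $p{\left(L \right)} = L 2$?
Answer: $\frac{503642}{3} \approx 1.6788 \cdot 10^{5}$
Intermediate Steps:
$p{\left(L \right)} = 2 L$
$G{\left(h \right)} = \frac{2}{3}$ ($G{\left(h \right)} = \frac{2 h}{h + 2 h} = \frac{2 h}{3 h} = 2 h \frac{1}{3 h} = \frac{2}{3}$)
$\left(168758 + G{\left(538 \right)}\right) + p{\left(-439 \right)} = \left(168758 + \frac{2}{3}\right) + 2 \left(-439\right) = \frac{506276}{3} - 878 = \frac{503642}{3}$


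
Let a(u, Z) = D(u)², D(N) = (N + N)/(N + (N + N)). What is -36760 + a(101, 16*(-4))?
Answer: -330836/9 ≈ -36760.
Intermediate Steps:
D(N) = ⅔ (D(N) = (2*N)/(N + 2*N) = (2*N)/((3*N)) = (2*N)*(1/(3*N)) = ⅔)
a(u, Z) = 4/9 (a(u, Z) = (⅔)² = 4/9)
-36760 + a(101, 16*(-4)) = -36760 + 4/9 = -330836/9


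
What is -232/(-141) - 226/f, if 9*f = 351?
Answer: -7606/1833 ≈ -4.1495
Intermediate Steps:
f = 39 (f = (⅑)*351 = 39)
-232/(-141) - 226/f = -232/(-141) - 226/39 = -232*(-1/141) - 226*1/39 = 232/141 - 226/39 = -7606/1833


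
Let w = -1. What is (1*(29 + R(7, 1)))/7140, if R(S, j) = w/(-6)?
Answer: 5/1224 ≈ 0.0040850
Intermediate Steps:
R(S, j) = ⅙ (R(S, j) = -1/(-6) = -1*(-⅙) = ⅙)
(1*(29 + R(7, 1)))/7140 = (1*(29 + ⅙))/7140 = (1*(175/6))*(1/7140) = (175/6)*(1/7140) = 5/1224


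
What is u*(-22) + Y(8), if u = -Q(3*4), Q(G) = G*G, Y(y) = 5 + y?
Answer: 3181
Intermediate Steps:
Q(G) = G²
u = -144 (u = -(3*4)² = -1*12² = -1*144 = -144)
u*(-22) + Y(8) = -144*(-22) + (5 + 8) = 3168 + 13 = 3181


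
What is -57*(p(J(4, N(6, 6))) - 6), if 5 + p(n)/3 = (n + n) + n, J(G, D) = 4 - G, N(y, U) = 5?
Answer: 1197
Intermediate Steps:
p(n) = -15 + 9*n (p(n) = -15 + 3*((n + n) + n) = -15 + 3*(2*n + n) = -15 + 3*(3*n) = -15 + 9*n)
-57*(p(J(4, N(6, 6))) - 6) = -57*((-15 + 9*(4 - 1*4)) - 6) = -57*((-15 + 9*(4 - 4)) - 6) = -57*((-15 + 9*0) - 6) = -57*((-15 + 0) - 6) = -57*(-15 - 6) = -57*(-21) = 1197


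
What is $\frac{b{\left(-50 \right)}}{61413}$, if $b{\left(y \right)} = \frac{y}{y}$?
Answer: $\frac{1}{61413} \approx 1.6283 \cdot 10^{-5}$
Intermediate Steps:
$b{\left(y \right)} = 1$
$\frac{b{\left(-50 \right)}}{61413} = 1 \cdot \frac{1}{61413} = \frac{1}{61413}$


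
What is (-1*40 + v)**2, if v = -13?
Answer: 2809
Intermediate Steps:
(-1*40 + v)**2 = (-1*40 - 13)**2 = (-40 - 13)**2 = (-53)**2 = 2809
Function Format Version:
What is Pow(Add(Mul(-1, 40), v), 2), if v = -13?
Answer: 2809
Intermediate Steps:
Pow(Add(Mul(-1, 40), v), 2) = Pow(Add(Mul(-1, 40), -13), 2) = Pow(Add(-40, -13), 2) = Pow(-53, 2) = 2809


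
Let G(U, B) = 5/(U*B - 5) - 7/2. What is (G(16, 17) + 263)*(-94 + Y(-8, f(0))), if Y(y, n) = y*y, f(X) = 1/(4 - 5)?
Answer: -692915/89 ≈ -7785.6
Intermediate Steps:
f(X) = -1 (f(X) = 1/(-1) = -1)
Y(y, n) = y²
G(U, B) = -7/2 + 5/(-5 + B*U) (G(U, B) = 5/(B*U - 5) - 7*½ = 5/(-5 + B*U) - 7/2 = -7/2 + 5/(-5 + B*U))
(G(16, 17) + 263)*(-94 + Y(-8, f(0))) = ((45 - 7*17*16)/(2*(-5 + 17*16)) + 263)*(-94 + (-8)²) = ((45 - 1904)/(2*(-5 + 272)) + 263)*(-94 + 64) = ((½)*(-1859)/267 + 263)*(-30) = ((½)*(1/267)*(-1859) + 263)*(-30) = (-1859/534 + 263)*(-30) = (138583/534)*(-30) = -692915/89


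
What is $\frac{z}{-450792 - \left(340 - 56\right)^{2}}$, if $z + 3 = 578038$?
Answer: $- \frac{578035}{531448} \approx -1.0877$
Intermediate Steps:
$z = 578035$ ($z = -3 + 578038 = 578035$)
$\frac{z}{-450792 - \left(340 - 56\right)^{2}} = \frac{578035}{-450792 - \left(340 - 56\right)^{2}} = \frac{578035}{-450792 - 284^{2}} = \frac{578035}{-450792 - 80656} = \frac{578035}{-531448} = 578035 \left(- \frac{1}{531448}\right) = - \frac{578035}{531448}$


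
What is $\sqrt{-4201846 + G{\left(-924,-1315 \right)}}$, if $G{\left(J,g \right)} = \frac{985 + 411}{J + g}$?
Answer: $\frac{i \sqrt{21064365547010}}{2239} \approx 2049.8 i$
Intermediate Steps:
$G{\left(J,g \right)} = \frac{1396}{J + g}$
$\sqrt{-4201846 + G{\left(-924,-1315 \right)}} = \sqrt{-4201846 + \frac{1396}{-924 - 1315}} = \sqrt{-4201846 + \frac{1396}{-2239}} = \sqrt{-4201846 + 1396 \left(- \frac{1}{2239}\right)} = \sqrt{-4201846 - \frac{1396}{2239}} = \sqrt{- \frac{9407934590}{2239}} = \frac{i \sqrt{21064365547010}}{2239}$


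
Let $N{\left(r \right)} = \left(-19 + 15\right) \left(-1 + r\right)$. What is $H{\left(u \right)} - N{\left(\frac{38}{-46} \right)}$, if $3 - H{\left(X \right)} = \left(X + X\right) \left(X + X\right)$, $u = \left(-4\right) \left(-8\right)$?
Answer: $- \frac{94307}{23} \approx -4100.3$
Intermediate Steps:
$N{\left(r \right)} = 4 - 4 r$ ($N{\left(r \right)} = - 4 \left(-1 + r\right) = 4 - 4 r$)
$u = 32$
$H{\left(X \right)} = 3 - 4 X^{2}$ ($H{\left(X \right)} = 3 - \left(X + X\right) \left(X + X\right) = 3 - 2 X 2 X = 3 - 4 X^{2}$)
$H{\left(u \right)} - N{\left(\frac{38}{-46} \right)} = \left(3 - 4 \cdot 32^{2}\right) - \left(4 - 4 \frac{38}{-46}\right) = \left(3 - 4096\right) - \left(4 - 4 \cdot 38 \left(- \frac{1}{46}\right)\right) = \left(3 - 4096\right) - \left(4 - - \frac{76}{23}\right) = -4093 - \left(4 + \frac{76}{23}\right) = -4093 - \frac{168}{23} = - \frac{94307}{23}$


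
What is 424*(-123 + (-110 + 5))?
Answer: -96672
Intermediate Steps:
424*(-123 + (-110 + 5)) = 424*(-123 - 105) = 424*(-228) = -96672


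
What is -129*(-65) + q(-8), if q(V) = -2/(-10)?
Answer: 41926/5 ≈ 8385.2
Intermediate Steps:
q(V) = 1/5 (q(V) = -2*(-1/10) = 1/5)
-129*(-65) + q(-8) = -129*(-65) + 1/5 = 8385 + 1/5 = 41926/5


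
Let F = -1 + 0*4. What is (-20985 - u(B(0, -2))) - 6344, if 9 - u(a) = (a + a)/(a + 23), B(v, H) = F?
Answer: -300719/11 ≈ -27338.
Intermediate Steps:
F = -1 (F = -1 + 0 = -1)
B(v, H) = -1
u(a) = 9 - 2*a/(23 + a) (u(a) = 9 - (a + a)/(a + 23) = 9 - 2*a/(23 + a))
(-20985 - u(B(0, -2))) - 6344 = (-20985 - (207 + 7*(-1))/(23 - 1)) - 6344 = (-20985 - (207 - 7)/22) - 6344 = (-20985 - 200/22) - 6344 = (-20985 - 1*100/11) - 6344 = (-20985 - 100/11) - 6344 = -230935/11 - 6344 = -300719/11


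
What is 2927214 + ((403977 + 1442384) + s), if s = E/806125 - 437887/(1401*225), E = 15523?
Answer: 48520655610010067/10164430125 ≈ 4.7736e+6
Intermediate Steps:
s = -13923936808/10164430125 (s = 15523/806125 - 437887/(1401*225) = 15523*(1/806125) - 437887/315225 = 15523/806125 - 437887*1/315225 = 15523/806125 - 437887/315225 = -13923936808/10164430125 ≈ -1.3699)
2927214 + ((403977 + 1442384) + s) = 2927214 + ((403977 + 1442384) - 13923936808/10164430125) = 2927214 + (1846361 - 13923936808/10164430125) = 2927214 + 18767193446088317/10164430125 = 48520655610010067/10164430125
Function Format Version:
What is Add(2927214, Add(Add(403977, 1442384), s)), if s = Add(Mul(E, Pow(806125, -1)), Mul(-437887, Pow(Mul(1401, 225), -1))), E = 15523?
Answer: Rational(48520655610010067, 10164430125) ≈ 4.7736e+6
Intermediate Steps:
s = Rational(-13923936808, 10164430125) (s = Add(Mul(15523, Pow(806125, -1)), Mul(-437887, Pow(Mul(1401, 225), -1))) = Add(Mul(15523, Rational(1, 806125)), Mul(-437887, Pow(315225, -1))) = Add(Rational(15523, 806125), Mul(-437887, Rational(1, 315225))) = Add(Rational(15523, 806125), Rational(-437887, 315225)) = Rational(-13923936808, 10164430125) ≈ -1.3699)
Add(2927214, Add(Add(403977, 1442384), s)) = Add(2927214, Add(Add(403977, 1442384), Rational(-13923936808, 10164430125))) = Add(2927214, Add(1846361, Rational(-13923936808, 10164430125))) = Add(2927214, Rational(18767193446088317, 10164430125)) = Rational(48520655610010067, 10164430125)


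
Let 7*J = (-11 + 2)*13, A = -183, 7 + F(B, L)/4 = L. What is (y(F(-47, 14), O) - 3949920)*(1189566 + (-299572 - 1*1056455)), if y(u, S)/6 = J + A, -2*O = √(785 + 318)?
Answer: 4603949706708/7 ≈ 6.5771e+11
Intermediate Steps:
F(B, L) = -28 + 4*L
O = -√1103/2 (O = -√(785 + 318)/2 = -√1103/2 ≈ -16.606)
J = -117/7 (J = ((-11 + 2)*13)/7 = (-9*13)/7 = (⅐)*(-117) = -117/7 ≈ -16.714)
y(u, S) = -8388/7 (y(u, S) = 6*(-117/7 - 183) = 6*(-1398/7) = -8388/7)
(y(F(-47, 14), O) - 3949920)*(1189566 + (-299572 - 1*1056455)) = (-8388/7 - 3949920)*(1189566 + (-299572 - 1*1056455)) = -27657828*(1189566 + (-299572 - 1056455))/7 = -27657828*(1189566 - 1356027)/7 = -27657828/7*(-166461) = 4603949706708/7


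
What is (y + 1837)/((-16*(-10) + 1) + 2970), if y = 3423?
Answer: 5260/3131 ≈ 1.6800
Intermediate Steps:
(y + 1837)/((-16*(-10) + 1) + 2970) = (3423 + 1837)/((-16*(-10) + 1) + 2970) = 5260/((160 + 1) + 2970) = 5260/(161 + 2970) = 5260/3131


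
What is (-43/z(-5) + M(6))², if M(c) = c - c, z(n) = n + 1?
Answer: 1849/16 ≈ 115.56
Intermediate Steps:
z(n) = 1 + n
M(c) = 0
(-43/z(-5) + M(6))² = (-43/(1 - 5) + 0)² = (-43/(-4) + 0)² = (-43*(-¼) + 0)² = (43/4 + 0)² = (43/4)² = 1849/16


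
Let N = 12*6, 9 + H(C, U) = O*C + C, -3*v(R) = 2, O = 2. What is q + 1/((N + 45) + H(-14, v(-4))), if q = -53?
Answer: -3497/66 ≈ -52.985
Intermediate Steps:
v(R) = -⅔ (v(R) = -⅓*2 = -⅔)
H(C, U) = -9 + 3*C (H(C, U) = -9 + (2*C + C) = -9 + 3*C)
N = 72
q + 1/((N + 45) + H(-14, v(-4))) = -53 + 1/((72 + 45) + (-9 + 3*(-14))) = -53 + 1/(117 + (-9 - 42)) = -53 + 1/(117 - 51) = -53 + 1/66 = -3497/66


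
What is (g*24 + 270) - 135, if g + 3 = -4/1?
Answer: -33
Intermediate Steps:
g = -7 (g = -3 - 4/1 = -3 - 4*1 = -3 - 4 = -7)
(g*24 + 270) - 135 = (-7*24 + 270) - 135 = (-168 + 270) - 135 = 102 - 135 = -33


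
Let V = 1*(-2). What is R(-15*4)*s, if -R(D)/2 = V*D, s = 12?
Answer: -2880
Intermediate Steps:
V = -2
R(D) = 4*D (R(D) = -(-4)*D = 4*D)
R(-15*4)*s = (4*(-15*4))*12 = (4*(-60))*12 = -240*12 = -2880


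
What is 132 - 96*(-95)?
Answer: 9252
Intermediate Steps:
132 - 96*(-95) = 132 + 9120 = 9252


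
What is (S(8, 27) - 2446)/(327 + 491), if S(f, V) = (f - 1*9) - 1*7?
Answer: -3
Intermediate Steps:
S(f, V) = -16 + f (S(f, V) = (f - 9) - 7 = (-9 + f) - 7 = -16 + f)
(S(8, 27) - 2446)/(327 + 491) = ((-16 + 8) - 2446)/(327 + 491) = (-8 - 2446)/818 = -2454*1/818 = -3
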